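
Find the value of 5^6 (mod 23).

Step 1: Compute 5^6 mod 23 step by step, reducing modulo 23 at each step.
  5^1 mod 23 = 5
  5^2 mod 23 = (5 * 5) mod 23 = 2
  5^3 mod 23 = (2 * 5) mod 23 = 10
  5^4 mod 23 = (10 * 5) mod 23 = 4
  5^5 mod 23 = (4 * 5) mod 23 = 20
  5^6 mod 23 = (20 * 5) mod 23 = 8
Step 2: Result = 8.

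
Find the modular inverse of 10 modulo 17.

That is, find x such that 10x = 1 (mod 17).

Step 1: We need x such that 10 * x = 1 (mod 17).
Step 2: Using the extended Euclidean algorithm or trial:
  10 * 12 = 120 = 7 * 17 + 1.
Step 3: Since 120 mod 17 = 1, the inverse is x = 12.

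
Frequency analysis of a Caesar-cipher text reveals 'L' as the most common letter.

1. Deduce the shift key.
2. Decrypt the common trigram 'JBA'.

Step 1: In English, 'E' is the most frequent letter (12.7%).
Step 2: The most frequent ciphertext letter is 'L' (position 11).
Step 3: Shift = (11 - 4) mod 26 = 7.
Step 4: Decrypt 'JBA' by shifting back 7:
  J -> C
  B -> U
  A -> T
Step 5: 'JBA' decrypts to 'CUT'.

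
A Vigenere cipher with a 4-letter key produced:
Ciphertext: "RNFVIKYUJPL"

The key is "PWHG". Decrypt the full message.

Step 1: Key 'PWHG' has length 4. Extended key: PWHGPWHGPWH
Step 2: Decrypt each position:
  R(17) - P(15) = 2 = C
  N(13) - W(22) = 17 = R
  F(5) - H(7) = 24 = Y
  V(21) - G(6) = 15 = P
  I(8) - P(15) = 19 = T
  K(10) - W(22) = 14 = O
  Y(24) - H(7) = 17 = R
  U(20) - G(6) = 14 = O
  J(9) - P(15) = 20 = U
  P(15) - W(22) = 19 = T
  L(11) - H(7) = 4 = E
Plaintext: CRYPTOROUTE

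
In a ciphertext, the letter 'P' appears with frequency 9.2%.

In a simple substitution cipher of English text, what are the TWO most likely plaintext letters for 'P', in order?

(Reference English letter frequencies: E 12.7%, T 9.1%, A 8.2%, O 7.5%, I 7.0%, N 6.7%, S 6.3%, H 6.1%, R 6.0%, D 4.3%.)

Step 1: Observed frequency of 'P' is 9.2%.
Step 2: Compute distances to each reference frequency and sort:
  T (9.1%): difference = 0.1% <-- BEST
  A (8.2%): difference = 1.0% <-- RUNNER-UP
  O (7.5%): difference = 1.7%
  I (7.0%): difference = 2.2%
  N (6.7%): difference = 2.5%
Step 3: Most likely is 'T' (9.1%, diff 0.1%); second most likely is 'A' (8.2%, diff 1.0%).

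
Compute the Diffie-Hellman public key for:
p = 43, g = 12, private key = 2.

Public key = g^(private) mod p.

Step 1: A = g^a mod p = 12^2 mod 43.
  12^1 mod 43 = 12
  12^2 mod 43 = (12 * 12) mod 43 = 15
Result: A = 15.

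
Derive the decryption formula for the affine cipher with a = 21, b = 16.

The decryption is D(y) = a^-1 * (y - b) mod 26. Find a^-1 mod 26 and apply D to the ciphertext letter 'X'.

Step 1: Find a^-1, the modular inverse of 21 mod 26.
Step 2: We need 21 * a^-1 = 1 (mod 26).
Step 3: 21 * 5 = 105 = 4 * 26 + 1, so a^-1 = 5.
Step 4: D(y) = 5(y - 16) mod 26.
Step 5: Apply to 'X' (y = 23): D(23) = 5 * (23 - 16) mod 26 = 5 * 7 mod 26 = 9 -> 'J'.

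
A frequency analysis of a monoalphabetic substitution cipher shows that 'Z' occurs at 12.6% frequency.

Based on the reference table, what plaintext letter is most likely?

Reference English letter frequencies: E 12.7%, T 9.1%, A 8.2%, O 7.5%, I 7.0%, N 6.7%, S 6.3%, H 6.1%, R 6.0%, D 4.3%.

Step 1: The observed frequency is 12.6%.
Step 2: Compare with English frequencies:
  E: 12.7% (difference: 0.1%) <-- closest
  T: 9.1% (difference: 3.5%)
  A: 8.2% (difference: 4.4%)
  O: 7.5% (difference: 5.1%)
  I: 7.0% (difference: 5.6%)
  N: 6.7% (difference: 5.9%)
  S: 6.3% (difference: 6.3%)
  H: 6.1% (difference: 6.5%)
  R: 6.0% (difference: 6.6%)
  D: 4.3% (difference: 8.3%)
Step 3: 'Z' most likely represents 'E' (frequency 12.7%).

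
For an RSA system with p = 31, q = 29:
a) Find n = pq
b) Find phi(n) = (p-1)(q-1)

Step 1: n = p * q = 31 * 29 = 899.
Step 2: phi(n) = (p-1)(q-1) = 30 * 28 = 840.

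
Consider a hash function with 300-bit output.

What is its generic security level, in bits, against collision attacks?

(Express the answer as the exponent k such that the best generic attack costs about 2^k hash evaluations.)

Step 1: The hash has a 300-bit output.
Step 2: Collision resistance means it should be infeasible to find any x != y with h(x) = h(y).
By the birthday bound, a generic collision search succeeds after about sqrt(2^300) = 2^(300/2) = 2^150 evaluations.
Step 3: Security level = 150 bits.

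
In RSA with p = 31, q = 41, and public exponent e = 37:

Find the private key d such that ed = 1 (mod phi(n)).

Step 1: n = 31 * 41 = 1271.
Step 2: phi(n) = 30 * 40 = 1200.
Step 3: Find d such that 37 * d = 1 (mod 1200).
Step 4: d = 37^(-1) mod 1200 = 973.
Verification: 37 * 973 = 36001 = 30 * 1200 + 1.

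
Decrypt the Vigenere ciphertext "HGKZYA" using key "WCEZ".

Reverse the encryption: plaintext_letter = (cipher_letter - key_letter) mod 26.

Step 1: Extend key: WCEZWC
Step 2: Decrypt each letter (c - k) mod 26:
  H(7) - W(22) = (7-22) mod 26 = 11 = L
  G(6) - C(2) = (6-2) mod 26 = 4 = E
  K(10) - E(4) = (10-4) mod 26 = 6 = G
  Z(25) - Z(25) = (25-25) mod 26 = 0 = A
  Y(24) - W(22) = (24-22) mod 26 = 2 = C
  A(0) - C(2) = (0-2) mod 26 = 24 = Y
Plaintext: LEGACY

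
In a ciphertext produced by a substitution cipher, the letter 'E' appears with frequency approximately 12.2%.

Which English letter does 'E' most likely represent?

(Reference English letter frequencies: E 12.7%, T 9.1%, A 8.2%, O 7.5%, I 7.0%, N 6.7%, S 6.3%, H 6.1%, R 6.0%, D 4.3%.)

Step 1: The observed frequency is 12.2%.
Step 2: Compare with English frequencies:
  E: 12.7% (difference: 0.5%) <-- closest
  T: 9.1% (difference: 3.1%)
  A: 8.2% (difference: 4.0%)
  O: 7.5% (difference: 4.7%)
  I: 7.0% (difference: 5.2%)
  N: 6.7% (difference: 5.5%)
  S: 6.3% (difference: 5.9%)
  H: 6.1% (difference: 6.1%)
  R: 6.0% (difference: 6.2%)
  D: 4.3% (difference: 7.9%)
Step 3: 'E' most likely represents 'E' (frequency 12.7%).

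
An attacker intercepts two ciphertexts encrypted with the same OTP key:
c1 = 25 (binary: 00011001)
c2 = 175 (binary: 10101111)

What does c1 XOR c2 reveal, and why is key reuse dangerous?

Step 1: c1 XOR c2 = (m1 XOR k) XOR (m2 XOR k).
Step 2: By XOR associativity/commutativity: = m1 XOR m2 XOR k XOR k = m1 XOR m2.
Step 3: 00011001 XOR 10101111 = 10110110 = 182.
Step 4: The key cancels out! An attacker learns m1 XOR m2 = 182, revealing the relationship between plaintexts.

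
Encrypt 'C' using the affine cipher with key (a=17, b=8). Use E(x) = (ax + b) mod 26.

Step 1: Convert 'C' to number: x = 2.
Step 2: E(2) = (17 * 2 + 8) mod 26 = 42 mod 26 = 16.
Step 3: Convert 16 back to letter: Q.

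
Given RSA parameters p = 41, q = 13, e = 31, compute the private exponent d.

Step 1: n = 41 * 13 = 533.
Step 2: phi(n) = 40 * 12 = 480.
Step 3: Find d such that 31 * d = 1 (mod 480).
Step 4: d = 31^(-1) mod 480 = 31.
Verification: 31 * 31 = 961 = 2 * 480 + 1.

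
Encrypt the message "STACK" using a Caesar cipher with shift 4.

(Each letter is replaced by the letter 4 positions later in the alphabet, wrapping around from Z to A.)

Step 1: For each letter, shift forward by 4 positions (mod 26).
  S (position 18) -> position (18+4) mod 26 = 22 -> W
  T (position 19) -> position (19+4) mod 26 = 23 -> X
  A (position 0) -> position (0+4) mod 26 = 4 -> E
  C (position 2) -> position (2+4) mod 26 = 6 -> G
  K (position 10) -> position (10+4) mod 26 = 14 -> O
Result: WXEGO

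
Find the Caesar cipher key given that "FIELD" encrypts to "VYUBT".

Step 1: Compare first letters: F (position 5) -> V (position 21).
Step 2: Shift = (21 - 5) mod 26 = 16.
The shift value is 16.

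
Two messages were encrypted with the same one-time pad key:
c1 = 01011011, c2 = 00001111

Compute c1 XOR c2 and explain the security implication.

Step 1: c1 XOR c2 = (m1 XOR k) XOR (m2 XOR k).
Step 2: By XOR associativity/commutativity: = m1 XOR m2 XOR k XOR k = m1 XOR m2.
Step 3: 01011011 XOR 00001111 = 01010100 = 84.
Step 4: The key cancels out! An attacker learns m1 XOR m2 = 84, revealing the relationship between plaintexts.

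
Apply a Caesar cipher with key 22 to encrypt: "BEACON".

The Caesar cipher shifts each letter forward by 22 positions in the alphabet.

Step 1: For each letter, shift forward by 22 positions (mod 26).
  B (position 1) -> position (1+22) mod 26 = 23 -> X
  E (position 4) -> position (4+22) mod 26 = 0 -> A
  A (position 0) -> position (0+22) mod 26 = 22 -> W
  C (position 2) -> position (2+22) mod 26 = 24 -> Y
  O (position 14) -> position (14+22) mod 26 = 10 -> K
  N (position 13) -> position (13+22) mod 26 = 9 -> J
Result: XAWYKJ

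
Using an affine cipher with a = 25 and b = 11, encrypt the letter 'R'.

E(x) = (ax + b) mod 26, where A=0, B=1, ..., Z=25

Step 1: Convert 'R' to number: x = 17.
Step 2: E(17) = (25 * 17 + 11) mod 26 = 436 mod 26 = 20.
Step 3: Convert 20 back to letter: U.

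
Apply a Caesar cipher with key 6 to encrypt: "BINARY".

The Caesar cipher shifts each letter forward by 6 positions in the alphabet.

Step 1: For each letter, shift forward by 6 positions (mod 26).
  B (position 1) -> position (1+6) mod 26 = 7 -> H
  I (position 8) -> position (8+6) mod 26 = 14 -> O
  N (position 13) -> position (13+6) mod 26 = 19 -> T
  A (position 0) -> position (0+6) mod 26 = 6 -> G
  R (position 17) -> position (17+6) mod 26 = 23 -> X
  Y (position 24) -> position (24+6) mod 26 = 4 -> E
Result: HOTGXE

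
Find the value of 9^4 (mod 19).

Step 1: Compute 9^4 mod 19 step by step, reducing modulo 19 at each step.
  9^1 mod 19 = 9
  9^2 mod 19 = (9 * 9) mod 19 = 5
  9^3 mod 19 = (5 * 9) mod 19 = 7
  9^4 mod 19 = (7 * 9) mod 19 = 6
Step 2: Result = 6.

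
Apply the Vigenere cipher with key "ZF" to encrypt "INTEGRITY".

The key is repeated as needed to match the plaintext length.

Step 1: Repeat key to match plaintext length:
  Plaintext: INTEGRITY
  Key:       ZFZFZFZFZ
Step 2: Encrypt each letter:
  I(8) + Z(25) = (8+25) mod 26 = 7 = H
  N(13) + F(5) = (13+5) mod 26 = 18 = S
  T(19) + Z(25) = (19+25) mod 26 = 18 = S
  E(4) + F(5) = (4+5) mod 26 = 9 = J
  G(6) + Z(25) = (6+25) mod 26 = 5 = F
  R(17) + F(5) = (17+5) mod 26 = 22 = W
  I(8) + Z(25) = (8+25) mod 26 = 7 = H
  T(19) + F(5) = (19+5) mod 26 = 24 = Y
  Y(24) + Z(25) = (24+25) mod 26 = 23 = X
Ciphertext: HSSJFWHYX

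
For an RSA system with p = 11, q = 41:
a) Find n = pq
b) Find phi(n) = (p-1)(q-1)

Step 1: n = p * q = 11 * 41 = 451.
Step 2: phi(n) = (p-1)(q-1) = 10 * 40 = 400.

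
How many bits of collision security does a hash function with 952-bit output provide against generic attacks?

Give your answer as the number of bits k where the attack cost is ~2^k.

Step 1: The hash has a 952-bit output.
Step 2: Collision resistance means it should be infeasible to find any x != y with h(x) = h(y).
By the birthday bound, a generic collision search succeeds after about sqrt(2^952) = 2^(952/2) = 2^476 evaluations.
Step 3: Security level = 476 bits.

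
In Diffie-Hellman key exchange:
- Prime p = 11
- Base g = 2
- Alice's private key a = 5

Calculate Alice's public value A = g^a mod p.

Step 1: A = g^a mod p = 2^5 mod 11.
  2^1 mod 11 = 2
  2^2 mod 11 = (2 * 2) mod 11 = 4
  2^3 mod 11 = (4 * 2) mod 11 = 8
  2^4 mod 11 = (8 * 2) mod 11 = 5
  2^5 mod 11 = (5 * 2) mod 11 = 10
Result: A = 10.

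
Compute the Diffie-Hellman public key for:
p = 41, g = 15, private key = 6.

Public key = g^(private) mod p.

Step 1: A = g^a mod p = 15^6 mod 41.
  15^1 mod 41 = 15
  15^2 mod 41 = (15 * 15) mod 41 = 20
  15^3 mod 41 = (20 * 15) mod 41 = 13
  15^4 mod 41 = (13 * 15) mod 41 = 31
  15^5 mod 41 = (31 * 15) mod 41 = 14
  15^6 mod 41 = (14 * 15) mod 41 = 5
Result: A = 5.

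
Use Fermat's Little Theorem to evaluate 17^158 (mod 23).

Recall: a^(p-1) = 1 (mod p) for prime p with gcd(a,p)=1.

Step 1: Since 23 is prime, by Fermat's Little Theorem: 17^22 = 1 (mod 23).
Step 2: Reduce exponent: 158 mod 22 = 4.
Step 3: So 17^158 = 17^4 (mod 23).
Step 4: 17^4 mod 23 = 8.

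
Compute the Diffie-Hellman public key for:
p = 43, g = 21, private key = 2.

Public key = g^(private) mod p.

Step 1: A = g^a mod p = 21^2 mod 43.
  21^1 mod 43 = 21
  21^2 mod 43 = (21 * 21) mod 43 = 11
Result: A = 11.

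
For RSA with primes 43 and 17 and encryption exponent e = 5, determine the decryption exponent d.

Step 1: n = 43 * 17 = 731.
Step 2: phi(n) = 42 * 16 = 672.
Step 3: Find d such that 5 * d = 1 (mod 672).
Step 4: d = 5^(-1) mod 672 = 269.
Verification: 5 * 269 = 1345 = 2 * 672 + 1.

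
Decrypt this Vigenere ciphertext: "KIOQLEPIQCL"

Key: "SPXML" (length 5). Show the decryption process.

Step 1: Key 'SPXML' has length 5. Extended key: SPXMLSPXMLS
Step 2: Decrypt each position:
  K(10) - S(18) = 18 = S
  I(8) - P(15) = 19 = T
  O(14) - X(23) = 17 = R
  Q(16) - M(12) = 4 = E
  L(11) - L(11) = 0 = A
  E(4) - S(18) = 12 = M
  P(15) - P(15) = 0 = A
  I(8) - X(23) = 11 = L
  Q(16) - M(12) = 4 = E
  C(2) - L(11) = 17 = R
  L(11) - S(18) = 19 = T
Plaintext: STREAMALERT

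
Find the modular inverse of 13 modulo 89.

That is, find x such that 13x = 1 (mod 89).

Step 1: We need x such that 13 * x = 1 (mod 89).
Step 2: Using the extended Euclidean algorithm or trial:
  13 * 48 = 624 = 7 * 89 + 1.
Step 3: Since 624 mod 89 = 1, the inverse is x = 48.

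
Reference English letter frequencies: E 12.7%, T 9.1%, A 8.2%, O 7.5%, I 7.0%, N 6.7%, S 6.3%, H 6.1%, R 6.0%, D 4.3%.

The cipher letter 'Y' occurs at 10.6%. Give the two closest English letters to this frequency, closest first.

Step 1: Observed frequency of 'Y' is 10.6%.
Step 2: Compute distances to each reference frequency and sort:
  T (9.1%): difference = 1.5% <-- BEST
  E (12.7%): difference = 2.1% <-- RUNNER-UP
  A (8.2%): difference = 2.4%
  O (7.5%): difference = 3.1%
  I (7.0%): difference = 3.6%
Step 3: Most likely is 'T' (9.1%, diff 1.5%); second most likely is 'E' (12.7%, diff 2.1%).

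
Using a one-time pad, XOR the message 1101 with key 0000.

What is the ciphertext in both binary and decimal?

Step 1: Write out the XOR operation bit by bit:
  Message: 1101
  Key:     0000
  XOR:     1101
Step 2: Convert to decimal: 1101 = 13.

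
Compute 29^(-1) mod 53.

Step 1: We need x such that 29 * x = 1 (mod 53).
Step 2: Using the extended Euclidean algorithm or trial:
  29 * 11 = 319 = 6 * 53 + 1.
Step 3: Since 319 mod 53 = 1, the inverse is x = 11.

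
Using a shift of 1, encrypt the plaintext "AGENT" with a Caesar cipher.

Step 1: For each letter, shift forward by 1 positions (mod 26).
  A (position 0) -> position (0+1) mod 26 = 1 -> B
  G (position 6) -> position (6+1) mod 26 = 7 -> H
  E (position 4) -> position (4+1) mod 26 = 5 -> F
  N (position 13) -> position (13+1) mod 26 = 14 -> O
  T (position 19) -> position (19+1) mod 26 = 20 -> U
Result: BHFOU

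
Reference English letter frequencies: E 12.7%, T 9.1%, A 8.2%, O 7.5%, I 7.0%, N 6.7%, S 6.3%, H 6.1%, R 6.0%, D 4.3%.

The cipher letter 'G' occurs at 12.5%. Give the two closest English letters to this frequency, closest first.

Step 1: Observed frequency of 'G' is 12.5%.
Step 2: Compute distances to each reference frequency and sort:
  E (12.7%): difference = 0.2% <-- BEST
  T (9.1%): difference = 3.4% <-- RUNNER-UP
  A (8.2%): difference = 4.3%
  O (7.5%): difference = 5.0%
  I (7.0%): difference = 5.5%
Step 3: Most likely is 'E' (12.7%, diff 0.2%); second most likely is 'T' (9.1%, diff 3.4%).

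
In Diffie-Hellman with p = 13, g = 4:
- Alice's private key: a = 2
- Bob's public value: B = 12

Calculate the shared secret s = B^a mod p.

Step 1: s = B^a mod p = 12^2 mod 13.
  12^1 mod 13 = 12
  12^2 mod 13 = (12 * 12) mod 13 = 1
Result: shared secret = 1.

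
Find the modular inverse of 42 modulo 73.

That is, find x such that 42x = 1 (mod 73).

Step 1: We need x such that 42 * x = 1 (mod 73).
Step 2: Using the extended Euclidean algorithm or trial:
  42 * 40 = 1680 = 23 * 73 + 1.
Step 3: Since 1680 mod 73 = 1, the inverse is x = 40.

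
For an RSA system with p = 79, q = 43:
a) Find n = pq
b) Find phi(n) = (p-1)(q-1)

Step 1: n = p * q = 79 * 43 = 3397.
Step 2: phi(n) = (p-1)(q-1) = 78 * 42 = 3276.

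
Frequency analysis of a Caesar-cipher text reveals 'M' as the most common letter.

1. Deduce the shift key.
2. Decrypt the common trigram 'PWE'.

Step 1: In English, 'E' is the most frequent letter (12.7%).
Step 2: The most frequent ciphertext letter is 'M' (position 12).
Step 3: Shift = (12 - 4) mod 26 = 8.
Step 4: Decrypt 'PWE' by shifting back 8:
  P -> H
  W -> O
  E -> W
Step 5: 'PWE' decrypts to 'HOW'.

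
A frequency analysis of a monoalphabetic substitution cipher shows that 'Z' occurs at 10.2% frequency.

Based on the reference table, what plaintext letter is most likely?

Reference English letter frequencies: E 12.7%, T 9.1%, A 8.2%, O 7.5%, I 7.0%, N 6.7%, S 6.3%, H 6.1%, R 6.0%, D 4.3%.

Step 1: The observed frequency is 10.2%.
Step 2: Compare with English frequencies:
  E: 12.7% (difference: 2.5%)
  T: 9.1% (difference: 1.1%) <-- closest
  A: 8.2% (difference: 2.0%)
  O: 7.5% (difference: 2.7%)
  I: 7.0% (difference: 3.2%)
  N: 6.7% (difference: 3.5%)
  S: 6.3% (difference: 3.9%)
  H: 6.1% (difference: 4.1%)
  R: 6.0% (difference: 4.2%)
  D: 4.3% (difference: 5.9%)
Step 3: 'Z' most likely represents 'T' (frequency 9.1%).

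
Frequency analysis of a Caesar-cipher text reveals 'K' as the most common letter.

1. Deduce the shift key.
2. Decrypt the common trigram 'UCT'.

Step 1: In English, 'E' is the most frequent letter (12.7%).
Step 2: The most frequent ciphertext letter is 'K' (position 10).
Step 3: Shift = (10 - 4) mod 26 = 6.
Step 4: Decrypt 'UCT' by shifting back 6:
  U -> O
  C -> W
  T -> N
Step 5: 'UCT' decrypts to 'OWN'.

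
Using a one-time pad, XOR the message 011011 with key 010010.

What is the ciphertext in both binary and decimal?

Step 1: Write out the XOR operation bit by bit:
  Message: 011011
  Key:     010010
  XOR:     001001
Step 2: Convert to decimal: 001001 = 9.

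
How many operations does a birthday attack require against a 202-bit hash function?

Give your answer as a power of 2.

Step 1: The birthday paradox gives collision probability ~50% after sqrt(2^n) = 2^(n/2) hashes.
Step 2: For 202-bit output: 2^(202/2) = 2^101.
Step 3: Approximately 2^101 hash computations needed.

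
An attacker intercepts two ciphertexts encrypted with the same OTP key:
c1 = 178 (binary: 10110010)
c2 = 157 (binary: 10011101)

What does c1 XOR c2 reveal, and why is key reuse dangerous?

Step 1: c1 XOR c2 = (m1 XOR k) XOR (m2 XOR k).
Step 2: By XOR associativity/commutativity: = m1 XOR m2 XOR k XOR k = m1 XOR m2.
Step 3: 10110010 XOR 10011101 = 00101111 = 47.
Step 4: The key cancels out! An attacker learns m1 XOR m2 = 47, revealing the relationship between plaintexts.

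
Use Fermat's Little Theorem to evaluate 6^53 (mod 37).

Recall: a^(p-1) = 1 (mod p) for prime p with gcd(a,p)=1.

Step 1: Since 37 is prime, by Fermat's Little Theorem: 6^36 = 1 (mod 37).
Step 2: Reduce exponent: 53 mod 36 = 17.
Step 3: So 6^53 = 6^17 (mod 37).
Step 4: 6^17 mod 37 = 6.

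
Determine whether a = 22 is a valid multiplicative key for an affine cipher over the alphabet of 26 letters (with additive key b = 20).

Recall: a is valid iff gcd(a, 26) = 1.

Step 1: Compute gcd(22, 26).
Step 2: gcd(22, 26) = 2.
Since gcd = 2 != 1, 22 shares a common factor with 26, so it cannot be used.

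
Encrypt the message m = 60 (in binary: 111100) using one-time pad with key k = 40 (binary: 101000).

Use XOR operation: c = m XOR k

Step 1: Write out the XOR operation bit by bit:
  Message: 111100
  Key:     101000
  XOR:     010100
Step 2: Convert to decimal: 010100 = 20.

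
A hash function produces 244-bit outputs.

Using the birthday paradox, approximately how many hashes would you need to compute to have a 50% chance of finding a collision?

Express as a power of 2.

Step 1: The birthday paradox gives collision probability ~50% after sqrt(2^n) = 2^(n/2) hashes.
Step 2: For 244-bit output: 2^(244/2) = 2^122.
Step 3: Approximately 2^122 hash computations needed.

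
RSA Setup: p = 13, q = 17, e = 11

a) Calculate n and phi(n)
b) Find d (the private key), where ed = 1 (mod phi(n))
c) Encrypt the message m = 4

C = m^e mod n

Step 1: n = 13 * 17 = 221.
Step 2: phi(n) = (13-1)(17-1) = 12 * 16 = 192.
Step 3: Find d = 11^(-1) mod 192 = 35.
  Verify: 11 * 35 = 385 = 1 (mod 192).
Step 4: C = 4^11 mod 221 = 166.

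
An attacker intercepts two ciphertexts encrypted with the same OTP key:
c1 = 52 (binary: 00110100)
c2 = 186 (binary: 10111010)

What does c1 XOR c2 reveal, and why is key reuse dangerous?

Step 1: c1 XOR c2 = (m1 XOR k) XOR (m2 XOR k).
Step 2: By XOR associativity/commutativity: = m1 XOR m2 XOR k XOR k = m1 XOR m2.
Step 3: 00110100 XOR 10111010 = 10001110 = 142.
Step 4: The key cancels out! An attacker learns m1 XOR m2 = 142, revealing the relationship between plaintexts.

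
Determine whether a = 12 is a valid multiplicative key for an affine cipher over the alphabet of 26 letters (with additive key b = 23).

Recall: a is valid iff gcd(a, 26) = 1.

Step 1: Compute gcd(12, 26).
Step 2: gcd(12, 26) = 2.
Since gcd = 2 != 1, 12 shares a common factor with 26, so it cannot be used.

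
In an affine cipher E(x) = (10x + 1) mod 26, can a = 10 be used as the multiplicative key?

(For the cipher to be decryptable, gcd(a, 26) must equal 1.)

Step 1: Compute gcd(10, 26).
Step 2: gcd(10, 26) = 2.
Since gcd = 2 != 1, 10 shares a common factor with 26, so it cannot be used.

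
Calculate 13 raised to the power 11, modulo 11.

Step 1: Compute 13^11 mod 11 step by step, reducing modulo 11 at each step.
  13^1 mod 11 = 2
  13^2 mod 11 = (2 * 13) mod 11 = 4
  13^3 mod 11 = (4 * 13) mod 11 = 8
  13^4 mod 11 = (8 * 13) mod 11 = 5
  13^5 mod 11 = (5 * 13) mod 11 = 10
  13^6 mod 11 = (10 * 13) mod 11 = 9
  13^7 mod 11 = (9 * 13) mod 11 = 7
  13^8 mod 11 = (7 * 13) mod 11 = 3
  13^9 mod 11 = (3 * 13) mod 11 = 6
  13^10 mod 11 = (6 * 13) mod 11 = 1
  13^11 mod 11 = (1 * 13) mod 11 = 2
Step 2: Result = 2.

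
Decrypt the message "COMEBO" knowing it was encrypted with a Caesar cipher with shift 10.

Step 1: Reverse the shift by subtracting 10 from each letter position.
  C (position 2) -> position (2-10) mod 26 = 18 -> S
  O (position 14) -> position (14-10) mod 26 = 4 -> E
  M (position 12) -> position (12-10) mod 26 = 2 -> C
  E (position 4) -> position (4-10) mod 26 = 20 -> U
  B (position 1) -> position (1-10) mod 26 = 17 -> R
  O (position 14) -> position (14-10) mod 26 = 4 -> E
Decrypted message: SECURE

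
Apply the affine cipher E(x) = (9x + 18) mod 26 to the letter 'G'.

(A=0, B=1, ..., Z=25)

Step 1: Convert 'G' to number: x = 6.
Step 2: E(6) = (9 * 6 + 18) mod 26 = 72 mod 26 = 20.
Step 3: Convert 20 back to letter: U.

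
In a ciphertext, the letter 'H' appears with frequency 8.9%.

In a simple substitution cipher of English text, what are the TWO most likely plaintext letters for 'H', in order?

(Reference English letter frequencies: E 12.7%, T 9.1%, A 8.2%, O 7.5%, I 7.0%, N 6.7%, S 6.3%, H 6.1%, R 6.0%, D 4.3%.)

Step 1: Observed frequency of 'H' is 8.9%.
Step 2: Compute distances to each reference frequency and sort:
  T (9.1%): difference = 0.2% <-- BEST
  A (8.2%): difference = 0.7% <-- RUNNER-UP
  O (7.5%): difference = 1.4%
  I (7.0%): difference = 1.9%
  N (6.7%): difference = 2.2%
Step 3: Most likely is 'T' (9.1%, diff 0.2%); second most likely is 'A' (8.2%, diff 0.7%).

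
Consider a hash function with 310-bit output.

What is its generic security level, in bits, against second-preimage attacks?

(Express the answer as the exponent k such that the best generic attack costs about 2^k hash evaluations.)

Step 1: The hash has a 310-bit output.
Step 2: Second-preimage resistance means: given a specific input x, it should be infeasible to find a different y with h(y) = h(x).
With a 310-bit output, a generic search for a second preimage costs about 2^310 evaluations (each trial matches the fixed target with probability 2^-310).
Step 3: Security level = 310 bits.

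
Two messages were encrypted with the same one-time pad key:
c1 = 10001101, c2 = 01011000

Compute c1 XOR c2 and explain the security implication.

Step 1: c1 XOR c2 = (m1 XOR k) XOR (m2 XOR k).
Step 2: By XOR associativity/commutativity: = m1 XOR m2 XOR k XOR k = m1 XOR m2.
Step 3: 10001101 XOR 01011000 = 11010101 = 213.
Step 4: The key cancels out! An attacker learns m1 XOR m2 = 213, revealing the relationship between plaintexts.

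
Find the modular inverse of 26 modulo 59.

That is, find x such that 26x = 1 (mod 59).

Step 1: We need x such that 26 * x = 1 (mod 59).
Step 2: Using the extended Euclidean algorithm or trial:
  26 * 25 = 650 = 11 * 59 + 1.
Step 3: Since 650 mod 59 = 1, the inverse is x = 25.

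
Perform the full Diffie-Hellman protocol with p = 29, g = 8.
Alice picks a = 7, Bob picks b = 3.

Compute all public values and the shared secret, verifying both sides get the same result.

Step 1: A = g^a mod p = 8^7 mod 29 = 17.
Step 2: B = g^b mod p = 8^3 mod 29 = 19.
Step 3: Alice computes s = B^a mod p = 19^7 mod 29 = 12.
Step 4: Bob computes s = A^b mod p = 17^3 mod 29 = 12.
Both sides agree: shared secret = 12.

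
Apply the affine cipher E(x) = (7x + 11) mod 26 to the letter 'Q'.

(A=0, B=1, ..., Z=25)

Step 1: Convert 'Q' to number: x = 16.
Step 2: E(16) = (7 * 16 + 11) mod 26 = 123 mod 26 = 19.
Step 3: Convert 19 back to letter: T.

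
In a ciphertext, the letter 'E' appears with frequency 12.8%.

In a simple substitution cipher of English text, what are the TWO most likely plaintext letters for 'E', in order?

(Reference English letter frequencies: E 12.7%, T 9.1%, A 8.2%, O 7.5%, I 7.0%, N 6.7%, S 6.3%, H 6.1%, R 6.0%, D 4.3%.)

Step 1: Observed frequency of 'E' is 12.8%.
Step 2: Compute distances to each reference frequency and sort:
  E (12.7%): difference = 0.1% <-- BEST
  T (9.1%): difference = 3.7% <-- RUNNER-UP
  A (8.2%): difference = 4.6%
  O (7.5%): difference = 5.3%
  I (7.0%): difference = 5.8%
Step 3: Most likely is 'E' (12.7%, diff 0.1%); second most likely is 'T' (9.1%, diff 3.7%).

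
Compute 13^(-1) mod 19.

Step 1: We need x such that 13 * x = 1 (mod 19).
Step 2: Using the extended Euclidean algorithm or trial:
  13 * 3 = 39 = 2 * 19 + 1.
Step 3: Since 39 mod 19 = 1, the inverse is x = 3.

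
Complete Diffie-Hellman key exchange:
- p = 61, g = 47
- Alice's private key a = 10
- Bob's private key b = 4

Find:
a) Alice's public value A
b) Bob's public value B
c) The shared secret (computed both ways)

Step 1: A = g^a mod p = 47^10 mod 61 = 47.
Step 2: B = g^b mod p = 47^4 mod 61 = 47.
Step 3: Alice computes s = B^a mod p = 47^10 mod 61 = 47.
Step 4: Bob computes s = A^b mod p = 47^4 mod 61 = 47.
Both sides agree: shared secret = 47.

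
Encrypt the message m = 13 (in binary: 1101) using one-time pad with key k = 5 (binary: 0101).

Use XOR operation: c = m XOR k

Step 1: Write out the XOR operation bit by bit:
  Message: 1101
  Key:     0101
  XOR:     1000
Step 2: Convert to decimal: 1000 = 8.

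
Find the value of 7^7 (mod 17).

Step 1: Compute 7^7 mod 17 step by step, reducing modulo 17 at each step.
  7^1 mod 17 = 7
  7^2 mod 17 = (7 * 7) mod 17 = 15
  7^3 mod 17 = (15 * 7) mod 17 = 3
  7^4 mod 17 = (3 * 7) mod 17 = 4
  7^5 mod 17 = (4 * 7) mod 17 = 11
  7^6 mod 17 = (11 * 7) mod 17 = 9
  7^7 mod 17 = (9 * 7) mod 17 = 12
Step 2: Result = 12.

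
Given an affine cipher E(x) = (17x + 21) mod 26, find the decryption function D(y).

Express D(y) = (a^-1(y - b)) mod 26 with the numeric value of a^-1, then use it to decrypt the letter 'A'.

Step 1: Find a^-1, the modular inverse of 17 mod 26.
Step 2: We need 17 * a^-1 = 1 (mod 26).
Step 3: 17 * 23 = 391 = 15 * 26 + 1, so a^-1 = 23.
Step 4: D(y) = 23(y - 21) mod 26.
Step 5: Apply to 'A' (y = 0): D(0) = 23 * (0 - 21) mod 26 = 23 * -21 mod 26 = 11 -> 'L'.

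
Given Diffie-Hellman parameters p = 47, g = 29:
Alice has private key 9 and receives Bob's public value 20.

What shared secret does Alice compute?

Step 1: s = B^a mod p = 20^9 mod 47.
  20^1 mod 47 = 20
  20^2 mod 47 = (20 * 20) mod 47 = 24
  20^3 mod 47 = (24 * 20) mod 47 = 10
  20^4 mod 47 = (10 * 20) mod 47 = 12
  20^5 mod 47 = (12 * 20) mod 47 = 5
  20^6 mod 47 = (5 * 20) mod 47 = 6
  20^7 mod 47 = (6 * 20) mod 47 = 26
  20^8 mod 47 = (26 * 20) mod 47 = 3
  20^9 mod 47 = (3 * 20) mod 47 = 13
Result: shared secret = 13.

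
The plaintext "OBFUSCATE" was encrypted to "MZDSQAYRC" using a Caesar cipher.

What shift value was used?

Step 1: Compare first letters: O (position 14) -> M (position 12).
Step 2: Shift = (12 - 14) mod 26 = 24.
The shift value is 24.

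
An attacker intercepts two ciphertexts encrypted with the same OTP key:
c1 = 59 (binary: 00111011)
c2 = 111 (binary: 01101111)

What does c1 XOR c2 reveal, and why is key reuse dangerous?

Step 1: c1 XOR c2 = (m1 XOR k) XOR (m2 XOR k).
Step 2: By XOR associativity/commutativity: = m1 XOR m2 XOR k XOR k = m1 XOR m2.
Step 3: 00111011 XOR 01101111 = 01010100 = 84.
Step 4: The key cancels out! An attacker learns m1 XOR m2 = 84, revealing the relationship between plaintexts.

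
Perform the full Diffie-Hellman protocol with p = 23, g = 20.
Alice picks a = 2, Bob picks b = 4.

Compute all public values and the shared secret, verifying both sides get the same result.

Step 1: A = g^a mod p = 20^2 mod 23 = 9.
Step 2: B = g^b mod p = 20^4 mod 23 = 12.
Step 3: Alice computes s = B^a mod p = 12^2 mod 23 = 6.
Step 4: Bob computes s = A^b mod p = 9^4 mod 23 = 6.
Both sides agree: shared secret = 6.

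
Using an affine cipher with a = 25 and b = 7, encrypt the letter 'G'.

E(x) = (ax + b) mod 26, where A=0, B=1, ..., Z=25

Step 1: Convert 'G' to number: x = 6.
Step 2: E(6) = (25 * 6 + 7) mod 26 = 157 mod 26 = 1.
Step 3: Convert 1 back to letter: B.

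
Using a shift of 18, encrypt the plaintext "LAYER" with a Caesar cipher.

Step 1: For each letter, shift forward by 18 positions (mod 26).
  L (position 11) -> position (11+18) mod 26 = 3 -> D
  A (position 0) -> position (0+18) mod 26 = 18 -> S
  Y (position 24) -> position (24+18) mod 26 = 16 -> Q
  E (position 4) -> position (4+18) mod 26 = 22 -> W
  R (position 17) -> position (17+18) mod 26 = 9 -> J
Result: DSQWJ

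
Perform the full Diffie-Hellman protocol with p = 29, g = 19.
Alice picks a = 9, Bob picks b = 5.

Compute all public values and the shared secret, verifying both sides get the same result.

Step 1: A = g^a mod p = 19^9 mod 29 = 11.
Step 2: B = g^b mod p = 19^5 mod 29 = 21.
Step 3: Alice computes s = B^a mod p = 21^9 mod 29 = 14.
Step 4: Bob computes s = A^b mod p = 11^5 mod 29 = 14.
Both sides agree: shared secret = 14.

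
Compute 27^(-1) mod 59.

Step 1: We need x such that 27 * x = 1 (mod 59).
Step 2: Using the extended Euclidean algorithm or trial:
  27 * 35 = 945 = 16 * 59 + 1.
Step 3: Since 945 mod 59 = 1, the inverse is x = 35.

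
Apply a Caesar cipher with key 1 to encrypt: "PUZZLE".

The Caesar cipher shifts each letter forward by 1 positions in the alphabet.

Step 1: For each letter, shift forward by 1 positions (mod 26).
  P (position 15) -> position (15+1) mod 26 = 16 -> Q
  U (position 20) -> position (20+1) mod 26 = 21 -> V
  Z (position 25) -> position (25+1) mod 26 = 0 -> A
  Z (position 25) -> position (25+1) mod 26 = 0 -> A
  L (position 11) -> position (11+1) mod 26 = 12 -> M
  E (position 4) -> position (4+1) mod 26 = 5 -> F
Result: QVAAMF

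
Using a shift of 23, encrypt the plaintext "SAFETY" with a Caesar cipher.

Step 1: For each letter, shift forward by 23 positions (mod 26).
  S (position 18) -> position (18+23) mod 26 = 15 -> P
  A (position 0) -> position (0+23) mod 26 = 23 -> X
  F (position 5) -> position (5+23) mod 26 = 2 -> C
  E (position 4) -> position (4+23) mod 26 = 1 -> B
  T (position 19) -> position (19+23) mod 26 = 16 -> Q
  Y (position 24) -> position (24+23) mod 26 = 21 -> V
Result: PXCBQV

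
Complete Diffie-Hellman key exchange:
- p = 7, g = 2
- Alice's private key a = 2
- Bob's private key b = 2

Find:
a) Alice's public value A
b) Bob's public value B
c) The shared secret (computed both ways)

Step 1: A = g^a mod p = 2^2 mod 7 = 4.
Step 2: B = g^b mod p = 2^2 mod 7 = 4.
Step 3: Alice computes s = B^a mod p = 4^2 mod 7 = 2.
Step 4: Bob computes s = A^b mod p = 4^2 mod 7 = 2.
Both sides agree: shared secret = 2.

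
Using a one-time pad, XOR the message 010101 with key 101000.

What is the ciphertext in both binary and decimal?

Step 1: Write out the XOR operation bit by bit:
  Message: 010101
  Key:     101000
  XOR:     111101
Step 2: Convert to decimal: 111101 = 61.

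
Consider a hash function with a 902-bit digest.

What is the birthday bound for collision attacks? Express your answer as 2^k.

Step 1: The birthday paradox gives collision probability ~50% after sqrt(2^n) = 2^(n/2) hashes.
Step 2: For 902-bit output: 2^(902/2) = 2^451.
Step 3: Approximately 2^451 hash computations needed.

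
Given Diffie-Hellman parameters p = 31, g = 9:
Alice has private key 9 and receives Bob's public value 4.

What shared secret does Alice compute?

Step 1: s = B^a mod p = 4^9 mod 31.
  4^1 mod 31 = 4
  4^2 mod 31 = (4 * 4) mod 31 = 16
  4^3 mod 31 = (16 * 4) mod 31 = 2
  4^4 mod 31 = (2 * 4) mod 31 = 8
  4^5 mod 31 = (8 * 4) mod 31 = 1
  4^6 mod 31 = (1 * 4) mod 31 = 4
  4^7 mod 31 = (4 * 4) mod 31 = 16
  4^8 mod 31 = (16 * 4) mod 31 = 2
  4^9 mod 31 = (2 * 4) mod 31 = 8
Result: shared secret = 8.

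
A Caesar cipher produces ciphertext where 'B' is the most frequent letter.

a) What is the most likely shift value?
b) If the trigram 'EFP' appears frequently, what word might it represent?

Step 1: In English, 'E' is the most frequent letter (12.7%).
Step 2: The most frequent ciphertext letter is 'B' (position 1).
Step 3: Shift = (1 - 4) mod 26 = 23.
Step 4: Decrypt 'EFP' by shifting back 23:
  E -> H
  F -> I
  P -> S
Step 5: 'EFP' decrypts to 'HIS'.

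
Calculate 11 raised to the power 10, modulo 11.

Step 1: Compute 11^10 mod 11 step by step, reducing modulo 11 at each step.
  11^1 mod 11 = 0
  11^2 mod 11 = (0 * 11) mod 11 = 0
  11^3 mod 11 = (0 * 11) mod 11 = 0
  11^4 mod 11 = (0 * 11) mod 11 = 0
  11^5 mod 11 = (0 * 11) mod 11 = 0
  11^6 mod 11 = (0 * 11) mod 11 = 0
  11^7 mod 11 = (0 * 11) mod 11 = 0
  11^8 mod 11 = (0 * 11) mod 11 = 0
  11^9 mod 11 = (0 * 11) mod 11 = 0
  11^10 mod 11 = (0 * 11) mod 11 = 0
Step 2: Result = 0.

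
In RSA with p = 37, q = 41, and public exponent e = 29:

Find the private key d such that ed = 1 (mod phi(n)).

Step 1: n = 37 * 41 = 1517.
Step 2: phi(n) = 36 * 40 = 1440.
Step 3: Find d such that 29 * d = 1 (mod 1440).
Step 4: d = 29^(-1) mod 1440 = 149.
Verification: 29 * 149 = 4321 = 3 * 1440 + 1.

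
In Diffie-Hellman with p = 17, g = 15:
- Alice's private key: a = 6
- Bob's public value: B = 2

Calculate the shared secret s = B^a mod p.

Step 1: s = B^a mod p = 2^6 mod 17.
  2^1 mod 17 = 2
  2^2 mod 17 = (2 * 2) mod 17 = 4
  2^3 mod 17 = (4 * 2) mod 17 = 8
  2^4 mod 17 = (8 * 2) mod 17 = 16
  2^5 mod 17 = (16 * 2) mod 17 = 15
  2^6 mod 17 = (15 * 2) mod 17 = 13
Result: shared secret = 13.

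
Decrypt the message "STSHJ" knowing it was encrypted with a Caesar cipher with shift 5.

Step 1: Reverse the shift by subtracting 5 from each letter position.
  S (position 18) -> position (18-5) mod 26 = 13 -> N
  T (position 19) -> position (19-5) mod 26 = 14 -> O
  S (position 18) -> position (18-5) mod 26 = 13 -> N
  H (position 7) -> position (7-5) mod 26 = 2 -> C
  J (position 9) -> position (9-5) mod 26 = 4 -> E
Decrypted message: NONCE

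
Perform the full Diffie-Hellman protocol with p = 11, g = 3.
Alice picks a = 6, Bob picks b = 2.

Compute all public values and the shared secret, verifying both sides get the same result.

Step 1: A = g^a mod p = 3^6 mod 11 = 3.
Step 2: B = g^b mod p = 3^2 mod 11 = 9.
Step 3: Alice computes s = B^a mod p = 9^6 mod 11 = 9.
Step 4: Bob computes s = A^b mod p = 3^2 mod 11 = 9.
Both sides agree: shared secret = 9.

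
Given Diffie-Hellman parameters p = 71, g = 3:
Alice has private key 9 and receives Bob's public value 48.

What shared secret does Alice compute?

Step 1: s = B^a mod p = 48^9 mod 71.
  48^1 mod 71 = 48
  48^2 mod 71 = (48 * 48) mod 71 = 32
  48^3 mod 71 = (32 * 48) mod 71 = 45
  48^4 mod 71 = (45 * 48) mod 71 = 30
  48^5 mod 71 = (30 * 48) mod 71 = 20
  48^6 mod 71 = (20 * 48) mod 71 = 37
  48^7 mod 71 = (37 * 48) mod 71 = 1
  48^8 mod 71 = (1 * 48) mod 71 = 48
  48^9 mod 71 = (48 * 48) mod 71 = 32
Result: shared secret = 32.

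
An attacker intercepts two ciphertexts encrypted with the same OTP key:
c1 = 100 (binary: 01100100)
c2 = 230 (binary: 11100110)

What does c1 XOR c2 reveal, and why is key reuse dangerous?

Step 1: c1 XOR c2 = (m1 XOR k) XOR (m2 XOR k).
Step 2: By XOR associativity/commutativity: = m1 XOR m2 XOR k XOR k = m1 XOR m2.
Step 3: 01100100 XOR 11100110 = 10000010 = 130.
Step 4: The key cancels out! An attacker learns m1 XOR m2 = 130, revealing the relationship between plaintexts.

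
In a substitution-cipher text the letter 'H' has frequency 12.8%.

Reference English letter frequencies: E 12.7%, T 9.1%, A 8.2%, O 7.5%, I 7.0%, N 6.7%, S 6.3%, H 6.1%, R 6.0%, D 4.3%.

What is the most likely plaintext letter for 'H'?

Step 1: The observed frequency is 12.8%.
Step 2: Compare with English frequencies:
  E: 12.7% (difference: 0.1%) <-- closest
  T: 9.1% (difference: 3.7%)
  A: 8.2% (difference: 4.6%)
  O: 7.5% (difference: 5.3%)
  I: 7.0% (difference: 5.8%)
  N: 6.7% (difference: 6.1%)
  S: 6.3% (difference: 6.5%)
  H: 6.1% (difference: 6.7%)
  R: 6.0% (difference: 6.8%)
  D: 4.3% (difference: 8.5%)
Step 3: 'H' most likely represents 'E' (frequency 12.7%).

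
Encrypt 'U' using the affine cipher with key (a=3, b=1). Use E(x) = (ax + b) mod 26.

Step 1: Convert 'U' to number: x = 20.
Step 2: E(20) = (3 * 20 + 1) mod 26 = 61 mod 26 = 9.
Step 3: Convert 9 back to letter: J.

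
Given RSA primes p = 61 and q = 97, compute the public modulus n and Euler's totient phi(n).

Step 1: n = p * q = 61 * 97 = 5917.
Step 2: phi(n) = (p-1)(q-1) = 60 * 96 = 5760.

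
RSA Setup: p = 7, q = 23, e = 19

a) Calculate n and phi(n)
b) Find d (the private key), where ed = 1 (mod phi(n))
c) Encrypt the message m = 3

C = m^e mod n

Step 1: n = 7 * 23 = 161.
Step 2: phi(n) = (7-1)(23-1) = 6 * 22 = 132.
Step 3: Find d = 19^(-1) mod 132 = 7.
  Verify: 19 * 7 = 133 = 1 (mod 132).
Step 4: C = 3^19 mod 161 = 52.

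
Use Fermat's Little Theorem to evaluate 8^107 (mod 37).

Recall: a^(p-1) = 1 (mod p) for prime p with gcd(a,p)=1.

Step 1: Since 37 is prime, by Fermat's Little Theorem: 8^36 = 1 (mod 37).
Step 2: Reduce exponent: 107 mod 36 = 35.
Step 3: So 8^107 = 8^35 (mod 37).
Step 4: 8^35 mod 37 = 14.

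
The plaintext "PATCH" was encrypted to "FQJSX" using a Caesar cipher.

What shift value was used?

Step 1: Compare first letters: P (position 15) -> F (position 5).
Step 2: Shift = (5 - 15) mod 26 = 16.
The shift value is 16.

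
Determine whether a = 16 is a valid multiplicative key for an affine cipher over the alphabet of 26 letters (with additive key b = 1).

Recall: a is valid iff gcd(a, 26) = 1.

Step 1: Compute gcd(16, 26).
Step 2: gcd(16, 26) = 2.
Since gcd = 2 != 1, 16 shares a common factor with 26, so it cannot be used.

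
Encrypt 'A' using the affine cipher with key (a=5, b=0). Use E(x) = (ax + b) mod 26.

Step 1: Convert 'A' to number: x = 0.
Step 2: E(0) = (5 * 0 + 0) mod 26 = 0 mod 26 = 0.
Step 3: Convert 0 back to letter: A.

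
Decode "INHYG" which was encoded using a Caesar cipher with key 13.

Step 1: Reverse the shift by subtracting 13 from each letter position.
  I (position 8) -> position (8-13) mod 26 = 21 -> V
  N (position 13) -> position (13-13) mod 26 = 0 -> A
  H (position 7) -> position (7-13) mod 26 = 20 -> U
  Y (position 24) -> position (24-13) mod 26 = 11 -> L
  G (position 6) -> position (6-13) mod 26 = 19 -> T
Decrypted message: VAULT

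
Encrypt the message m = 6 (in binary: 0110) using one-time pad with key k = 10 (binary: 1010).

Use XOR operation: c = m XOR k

Step 1: Write out the XOR operation bit by bit:
  Message: 0110
  Key:     1010
  XOR:     1100
Step 2: Convert to decimal: 1100 = 12.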